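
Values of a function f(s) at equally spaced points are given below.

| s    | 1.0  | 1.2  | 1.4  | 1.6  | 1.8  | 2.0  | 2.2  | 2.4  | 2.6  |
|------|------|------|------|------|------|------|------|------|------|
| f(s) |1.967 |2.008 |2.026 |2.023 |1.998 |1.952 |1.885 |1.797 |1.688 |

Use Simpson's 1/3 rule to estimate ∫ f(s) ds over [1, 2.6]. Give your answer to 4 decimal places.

3.1062

h = 0.2, n = 8.
(h/3)·[y₀ + 4y₁ + 2y₂ + 4y₃ + 2y₄ + 4y₅ + 2y₆ + 4y₇ + y₈] = 0.066667·(46.593) = 3.1062.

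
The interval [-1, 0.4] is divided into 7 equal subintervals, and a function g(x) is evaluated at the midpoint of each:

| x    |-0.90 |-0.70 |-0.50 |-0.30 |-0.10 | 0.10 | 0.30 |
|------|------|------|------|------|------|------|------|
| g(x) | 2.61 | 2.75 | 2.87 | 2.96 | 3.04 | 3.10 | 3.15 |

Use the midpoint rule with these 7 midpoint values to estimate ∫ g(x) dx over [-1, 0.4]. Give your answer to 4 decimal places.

4.0960

h = 0.2, n = 7.
h·[y(m₁) + y(m₂) + y(m₃) + y(m₄) + y(m₅) + y(m₆) + y(m₇)] = 0.2·(20.48) = 4.0960.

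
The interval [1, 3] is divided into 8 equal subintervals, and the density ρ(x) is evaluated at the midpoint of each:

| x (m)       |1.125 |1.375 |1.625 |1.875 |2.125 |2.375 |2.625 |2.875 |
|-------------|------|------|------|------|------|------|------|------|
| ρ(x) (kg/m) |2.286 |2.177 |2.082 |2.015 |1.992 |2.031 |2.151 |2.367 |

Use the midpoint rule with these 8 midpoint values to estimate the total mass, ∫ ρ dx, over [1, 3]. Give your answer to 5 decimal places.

h = 0.25, n = 8.
h·[y(m₁) + y(m₂) + y(m₃) + y(m₄) + y(m₅) + y(m₆) + y(m₇) + y(m₈)] = 0.25·(17.101) = 4.27525.

4.27525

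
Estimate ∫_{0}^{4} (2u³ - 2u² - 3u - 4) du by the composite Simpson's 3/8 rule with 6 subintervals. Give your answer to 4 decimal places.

45.3333

h = (4 − 0)/6 = 0.666667.
Nodes u₀,…,u₆ = 0, 0.666667, 1.333333, 2, 2.666667, 3.333333, 4.
f(u) = 2u³ - 2u² - 3u - 4: f₀=-4, f₁=-6.296296, f₂=-6.814815, f₃=-2, f₄=11.703704, f₅=37.851852, f₆=80.
(3h/8)·[f₀ + 3f₁ + 3f₂ + 2f₃ + 3f₄ + 3f₅ + f₆] = 0.25·(181.333333) = 45.3333.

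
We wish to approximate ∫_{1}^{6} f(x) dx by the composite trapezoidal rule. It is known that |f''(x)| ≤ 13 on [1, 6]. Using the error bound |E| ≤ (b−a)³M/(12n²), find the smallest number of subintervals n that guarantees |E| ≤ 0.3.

Need 1625/(12n²) ≤ 0.3.
n² ≥ 1625/(12·0.3) = 451.389 ⇒ n ≥ 21.2459, so the smallest n is 22.

22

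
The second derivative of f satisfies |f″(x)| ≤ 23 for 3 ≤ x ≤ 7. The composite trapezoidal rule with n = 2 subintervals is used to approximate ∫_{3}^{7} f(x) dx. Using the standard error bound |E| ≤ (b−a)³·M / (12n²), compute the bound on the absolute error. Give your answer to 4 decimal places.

|E| ≤ (4)³·23 / (12·2²) = 1472/48 = 30.6667.

30.6667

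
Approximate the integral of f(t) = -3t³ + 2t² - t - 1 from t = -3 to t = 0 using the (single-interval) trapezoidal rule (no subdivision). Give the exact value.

T = (b−a)/2 · [f(-3) + f(0)] = 1.5·[101 + (-1)] = 150.

150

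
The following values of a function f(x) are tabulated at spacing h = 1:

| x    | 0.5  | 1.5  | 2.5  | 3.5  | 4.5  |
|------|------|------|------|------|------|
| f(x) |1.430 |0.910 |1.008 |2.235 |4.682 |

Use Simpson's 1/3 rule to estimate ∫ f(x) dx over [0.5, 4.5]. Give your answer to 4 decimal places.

6.9027

h = 1, n = 4.
(h/3)·[y₀ + 4y₁ + 2y₂ + 4y₃ + y₄] = 0.333333·(20.708) = 6.9027.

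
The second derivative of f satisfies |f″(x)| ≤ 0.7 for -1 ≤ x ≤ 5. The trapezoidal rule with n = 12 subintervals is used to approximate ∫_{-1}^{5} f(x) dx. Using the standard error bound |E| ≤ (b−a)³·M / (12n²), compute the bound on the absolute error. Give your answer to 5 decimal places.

|E| ≤ (6)³·0.7 / (12·12²) = 151.2/1728 = 0.08750.

0.08750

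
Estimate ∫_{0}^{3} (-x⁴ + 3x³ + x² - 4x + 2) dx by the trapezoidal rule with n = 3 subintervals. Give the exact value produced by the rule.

7.5

h = (3 − 0)/3 = 1.
Nodes x₀,…,x₃ = 0, 1, 2, 3.
f(x) = -x⁴ + 3x³ + x² - 4x + 2: f₀=2, f₁=1, f₂=6, f₃=-1.
(h/2)·[f₀ + 2f₁ + 2f₂ + f₃] = 0.5·(15) = 7.5.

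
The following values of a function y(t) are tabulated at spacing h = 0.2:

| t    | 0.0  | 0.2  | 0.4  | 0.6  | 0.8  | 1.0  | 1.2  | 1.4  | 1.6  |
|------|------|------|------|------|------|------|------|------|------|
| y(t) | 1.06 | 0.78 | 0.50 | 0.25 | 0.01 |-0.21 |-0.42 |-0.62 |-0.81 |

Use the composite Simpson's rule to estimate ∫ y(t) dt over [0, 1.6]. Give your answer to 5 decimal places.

0.08200

h = 0.2, n = 8.
(h/3)·[y₀ + 4y₁ + 2y₂ + 4y₃ + 2y₄ + 4y₅ + 2y₆ + 4y₇ + y₈] = 0.066667·(1.23) = 0.08200.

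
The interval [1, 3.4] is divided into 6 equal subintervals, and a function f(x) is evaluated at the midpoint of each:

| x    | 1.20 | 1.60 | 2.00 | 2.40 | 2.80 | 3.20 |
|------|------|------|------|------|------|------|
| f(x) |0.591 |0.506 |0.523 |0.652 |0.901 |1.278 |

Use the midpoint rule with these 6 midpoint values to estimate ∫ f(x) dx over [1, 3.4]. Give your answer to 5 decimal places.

h = 0.4, n = 6.
h·[y(m₁) + y(m₂) + y(m₃) + y(m₄) + y(m₅) + y(m₆)] = 0.4·(4.451) = 1.78040.

1.78040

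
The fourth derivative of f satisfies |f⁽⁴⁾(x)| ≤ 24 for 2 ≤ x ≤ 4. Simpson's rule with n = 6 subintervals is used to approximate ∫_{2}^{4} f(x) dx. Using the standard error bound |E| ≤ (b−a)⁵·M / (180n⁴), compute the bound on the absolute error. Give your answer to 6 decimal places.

0.003292

|E| ≤ (2)⁵·24 / (180·6⁴) = 768/233280 = 0.003292.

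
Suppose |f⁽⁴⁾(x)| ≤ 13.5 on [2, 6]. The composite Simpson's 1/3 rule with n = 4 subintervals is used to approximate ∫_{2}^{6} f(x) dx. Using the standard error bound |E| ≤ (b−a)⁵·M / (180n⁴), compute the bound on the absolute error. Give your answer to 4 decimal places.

0.3000

|E| ≤ (4)⁵·13.5 / (180·4⁴) = 13824/46080 = 0.3000.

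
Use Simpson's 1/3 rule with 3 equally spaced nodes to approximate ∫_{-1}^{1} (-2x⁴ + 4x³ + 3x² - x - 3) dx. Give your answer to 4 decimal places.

-5.3333

h = (1 − (-1))/2 = 1.
Nodes x₀,…,x₂ = -1, 0, 1.
f(x) = -2x⁴ + 4x³ + 3x² - x - 3: f₀=-5, f₁=-3, f₂=1.
(h/3)·[f₀ + 4f₁ + f₂] = 0.333333·(-16) = -5.3333.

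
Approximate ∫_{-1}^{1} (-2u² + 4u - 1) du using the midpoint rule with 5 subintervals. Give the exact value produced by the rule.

-3.28

h = (1 − (-1))/5 = 0.4.
Midpoints m₁,…,m₅ = -0.8, -0.4, 0, 0.4, 0.8.
f(m₁)=-5.48, f(m₂)=-2.92, f(m₃)=-1, f(m₄)=0.28, f(m₅)=0.92.
h·[f(m₁) + f(m₂) + f(m₃) + f(m₄) + f(m₅)] = 0.4·(-8.2) = -3.28.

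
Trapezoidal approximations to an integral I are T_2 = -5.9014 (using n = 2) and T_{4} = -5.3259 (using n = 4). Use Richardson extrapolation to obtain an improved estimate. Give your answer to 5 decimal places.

R = (4·T_{4} − T_2) / 3 = (4·(-5.3259) − (-5.9014))/3 = (-15.4022)/3 = -5.13407.

-5.13407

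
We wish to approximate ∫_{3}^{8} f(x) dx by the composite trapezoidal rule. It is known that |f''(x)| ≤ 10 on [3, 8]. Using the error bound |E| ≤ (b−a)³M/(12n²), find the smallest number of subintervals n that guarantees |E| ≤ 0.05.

46

Need 1250/(12n²) ≤ 0.05.
n² ≥ 1250/(12·0.05) = 2083.33 ⇒ n ≥ 45.6435, so the smallest n is 46.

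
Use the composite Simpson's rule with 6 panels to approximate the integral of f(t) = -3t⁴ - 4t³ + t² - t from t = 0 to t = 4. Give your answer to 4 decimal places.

h = (4 − 0)/6 = 0.666667.
Nodes t₀,…,t₆ = 0, 0.666667, 1.333333, 2, 2.666667, 3.333333, 4.
f(t) = -3t⁴ - 4t³ + t² - t: f₀=0, f₁=-2, f₂=-18.518519, f₃=-78, f₄=-223.111111, f₅=-510.740741, f₆=-1012.
(h/3)·[f₀ + 4f₁ + 2f₂ + 4f₃ + 2f₄ + 4f₅ + f₆] = 0.222222·(-3858.222222) = -857.3827.

-857.3827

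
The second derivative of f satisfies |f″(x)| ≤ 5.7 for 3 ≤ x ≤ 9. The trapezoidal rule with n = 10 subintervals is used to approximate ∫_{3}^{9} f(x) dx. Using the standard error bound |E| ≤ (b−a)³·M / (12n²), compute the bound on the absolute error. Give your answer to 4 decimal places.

|E| ≤ (6)³·5.7 / (12·10²) = 1231.2/1200 = 1.0260.

1.0260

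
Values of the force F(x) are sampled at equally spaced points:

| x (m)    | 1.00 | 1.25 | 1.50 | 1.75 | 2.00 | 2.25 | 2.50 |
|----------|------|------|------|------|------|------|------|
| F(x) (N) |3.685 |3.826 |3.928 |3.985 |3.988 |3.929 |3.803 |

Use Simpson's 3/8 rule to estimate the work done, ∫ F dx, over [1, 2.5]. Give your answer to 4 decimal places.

5.8567

h = 0.25, n = 6.
(3h/8)·[y₀ + 3y₁ + 3y₂ + 2y₃ + 3y₄ + 3y₅ + y₆] = 0.09375·(62.471) = 5.8567.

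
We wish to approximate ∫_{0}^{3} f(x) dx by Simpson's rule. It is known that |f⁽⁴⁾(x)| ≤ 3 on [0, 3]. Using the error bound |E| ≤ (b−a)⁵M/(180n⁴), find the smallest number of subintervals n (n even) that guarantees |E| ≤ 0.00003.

Need 729/(180n⁴) ≤ 0.00003.
n⁴ ≥ 729/(180·0.00003) = 135000 ⇒ n ≥ 19.1683, so the smallest even n is 20. (n must be even for Simpson's rule.)

20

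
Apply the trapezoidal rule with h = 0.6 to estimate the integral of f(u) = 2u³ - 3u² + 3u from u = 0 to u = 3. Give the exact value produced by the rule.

h = (3 − 0)/5 = 0.6.
Nodes u₀,…,u₅ = 0, 0.6, 1.2, 1.8, 2.4, 3.
f(u) = 2u³ - 3u² + 3u: f₀=0, f₁=1.152, f₂=2.736, f₃=7.344, f₄=17.568, f₅=36.
(h/2)·[f₀ + 2f₁ + 2f₂ + 2f₃ + 2f₄ + f₅] = 0.3·(93.6) = 28.08.

28.08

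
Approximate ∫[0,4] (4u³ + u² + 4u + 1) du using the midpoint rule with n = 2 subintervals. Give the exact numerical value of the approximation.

280

h = (4 − 0)/2 = 2.
Midpoints m₁,…,m₂ = 1, 3.
f(m₁)=10, f(m₂)=130.
h·[f(m₁) + f(m₂)] = 2·(140) = 280.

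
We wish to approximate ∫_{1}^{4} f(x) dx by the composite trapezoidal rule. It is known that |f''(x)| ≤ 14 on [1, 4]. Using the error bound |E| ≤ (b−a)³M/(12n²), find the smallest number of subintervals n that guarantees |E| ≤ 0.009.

60

Need 378/(12n²) ≤ 0.009.
n² ≥ 378/(12·0.009) = 3500 ⇒ n ≥ 59.1608, so the smallest n is 60.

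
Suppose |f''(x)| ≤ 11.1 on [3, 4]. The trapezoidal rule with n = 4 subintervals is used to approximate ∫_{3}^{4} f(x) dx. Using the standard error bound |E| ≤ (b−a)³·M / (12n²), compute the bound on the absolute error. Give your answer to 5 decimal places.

|E| ≤ (1)³·11.1 / (12·4²) = 11.1/192 = 0.05781.

0.05781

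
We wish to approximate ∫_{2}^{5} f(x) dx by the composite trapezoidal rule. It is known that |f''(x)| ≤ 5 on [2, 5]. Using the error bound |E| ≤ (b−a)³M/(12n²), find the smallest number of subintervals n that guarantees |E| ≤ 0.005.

48

Need 135/(12n²) ≤ 0.005.
n² ≥ 135/(12·0.005) = 2250 ⇒ n ≥ 47.4342, so the smallest n is 48.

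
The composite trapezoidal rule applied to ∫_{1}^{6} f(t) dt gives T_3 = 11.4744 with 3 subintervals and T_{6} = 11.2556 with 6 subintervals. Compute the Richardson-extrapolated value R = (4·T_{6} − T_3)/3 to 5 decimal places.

R = (4·T_{6} − T_3) / 3 = (4·11.2556 − 11.4744)/3 = (33.5480)/3 = 11.18267.

11.18267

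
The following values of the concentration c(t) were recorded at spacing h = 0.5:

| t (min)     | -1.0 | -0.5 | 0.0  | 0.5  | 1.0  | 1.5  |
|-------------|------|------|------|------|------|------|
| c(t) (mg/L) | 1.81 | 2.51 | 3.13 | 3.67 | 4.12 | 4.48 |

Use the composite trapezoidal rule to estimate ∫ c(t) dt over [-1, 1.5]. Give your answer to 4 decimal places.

h = 0.5, n = 5.
(h/2)·[y₀ + 2y₁ + 2y₂ + 2y₃ + 2y₄ + y₅] = 0.25·(33.15) = 8.2875.

8.2875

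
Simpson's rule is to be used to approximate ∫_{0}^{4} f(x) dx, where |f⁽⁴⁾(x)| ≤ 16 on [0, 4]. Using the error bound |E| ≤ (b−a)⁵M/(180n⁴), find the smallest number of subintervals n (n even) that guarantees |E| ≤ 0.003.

Need 16384/(180n⁴) ≤ 0.003.
n⁴ ≥ 16384/(180·0.003) = 30340.7 ⇒ n ≥ 13.1980, so the smallest even n is 14. (n must be even for Simpson's rule.)

14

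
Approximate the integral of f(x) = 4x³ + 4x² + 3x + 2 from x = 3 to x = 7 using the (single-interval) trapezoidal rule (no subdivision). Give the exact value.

T = (b−a)/2 · [f(3) + f(7)] = 2·[155 + 1591] = 3492.

3492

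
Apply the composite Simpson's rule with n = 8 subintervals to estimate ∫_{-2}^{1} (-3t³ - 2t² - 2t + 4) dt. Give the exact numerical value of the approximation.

20.25

h = (1 − (-2))/8 = 0.375.
Nodes t₀,…,t₈ = -2, -1.625, -1.25, -0.875, -0.5, -0.125, 0.25, 0.625, 1.
f(t) = -3t³ - 2t² - 2t + 4: f₀=24, f₁=14.841796875, f₂=9.234375, f₃=6.228515625, f₄=4.875, f₅=4.224609375, f₆=3.328125, f₇=1.236328125, f₈=-3.
(h/3)·[f₀ + 4f₁ + 2f₂ + 4f₃ + 2f₄ + 4f₅ + 2f₆ + 4f₇ + f₈] = 0.125·(162) = 20.25.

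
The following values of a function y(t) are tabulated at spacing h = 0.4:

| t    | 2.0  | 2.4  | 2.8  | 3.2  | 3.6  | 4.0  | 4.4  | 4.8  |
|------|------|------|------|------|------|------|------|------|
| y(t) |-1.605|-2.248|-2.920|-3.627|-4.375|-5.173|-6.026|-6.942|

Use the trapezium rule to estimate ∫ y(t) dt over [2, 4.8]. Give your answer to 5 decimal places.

-11.45700

h = 0.4, n = 7.
(h/2)·[y₀ + 2y₁ + 2y₂ + 2y₃ + 2y₄ + 2y₅ + 2y₆ + y₇] = 0.2·(-57.285) = -11.45700.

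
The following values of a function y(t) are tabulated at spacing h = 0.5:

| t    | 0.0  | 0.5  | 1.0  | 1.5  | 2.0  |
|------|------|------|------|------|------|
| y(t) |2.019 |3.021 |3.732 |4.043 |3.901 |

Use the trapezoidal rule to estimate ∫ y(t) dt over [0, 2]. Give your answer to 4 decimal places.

6.8780

h = 0.5, n = 4.
(h/2)·[y₀ + 2y₁ + 2y₂ + 2y₃ + y₄] = 0.25·(27.512) = 6.8780.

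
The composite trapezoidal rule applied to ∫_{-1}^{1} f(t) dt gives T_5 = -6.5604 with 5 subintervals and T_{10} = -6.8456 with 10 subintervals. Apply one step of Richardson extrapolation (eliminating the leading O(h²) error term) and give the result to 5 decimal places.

R = (4·T_{10} − T_5) / 3 = (4·(-6.8456) − (-6.5604))/3 = (-20.8220)/3 = -6.94067.

-6.94067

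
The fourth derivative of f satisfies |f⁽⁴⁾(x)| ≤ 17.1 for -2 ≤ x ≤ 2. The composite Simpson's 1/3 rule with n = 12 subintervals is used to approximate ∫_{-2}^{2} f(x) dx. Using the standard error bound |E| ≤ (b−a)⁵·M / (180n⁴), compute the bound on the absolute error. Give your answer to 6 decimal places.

|E| ≤ (4)⁵·17.1 / (180·12⁴) = 17510.4/3732480 = 0.004691.

0.004691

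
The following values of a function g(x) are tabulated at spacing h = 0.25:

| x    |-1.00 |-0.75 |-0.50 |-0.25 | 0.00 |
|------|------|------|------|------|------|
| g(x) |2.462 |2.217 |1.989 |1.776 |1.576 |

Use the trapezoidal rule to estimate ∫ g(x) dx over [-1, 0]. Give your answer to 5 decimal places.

h = 0.25, n = 4.
(h/2)·[y₀ + 2y₁ + 2y₂ + 2y₃ + y₄] = 0.125·(16.002) = 2.00025.

2.00025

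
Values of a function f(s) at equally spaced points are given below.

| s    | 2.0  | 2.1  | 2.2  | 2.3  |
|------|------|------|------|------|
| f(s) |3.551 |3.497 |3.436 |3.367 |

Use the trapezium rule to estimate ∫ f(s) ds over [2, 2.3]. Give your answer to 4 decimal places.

h = 0.1, n = 3.
(h/2)·[y₀ + 2y₁ + 2y₂ + y₃] = 0.05·(20.784) = 1.0392.

1.0392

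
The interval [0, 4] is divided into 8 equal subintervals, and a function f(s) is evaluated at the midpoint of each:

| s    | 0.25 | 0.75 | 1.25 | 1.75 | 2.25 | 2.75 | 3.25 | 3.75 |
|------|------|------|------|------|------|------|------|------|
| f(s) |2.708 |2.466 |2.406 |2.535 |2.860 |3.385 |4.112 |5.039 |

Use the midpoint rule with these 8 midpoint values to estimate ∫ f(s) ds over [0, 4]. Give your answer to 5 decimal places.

h = 0.5, n = 8.
h·[y(m₁) + y(m₂) + y(m₃) + y(m₄) + y(m₅) + y(m₆) + y(m₇) + y(m₈)] = 0.5·(25.511) = 12.75550.

12.75550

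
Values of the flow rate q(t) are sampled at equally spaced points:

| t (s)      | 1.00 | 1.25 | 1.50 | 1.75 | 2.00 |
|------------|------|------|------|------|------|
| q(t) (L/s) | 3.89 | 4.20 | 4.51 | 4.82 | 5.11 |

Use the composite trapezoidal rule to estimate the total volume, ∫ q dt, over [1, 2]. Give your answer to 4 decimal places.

h = 0.25, n = 4.
(h/2)·[y₀ + 2y₁ + 2y₂ + 2y₃ + y₄] = 0.125·(36.06) = 4.5075.

4.5075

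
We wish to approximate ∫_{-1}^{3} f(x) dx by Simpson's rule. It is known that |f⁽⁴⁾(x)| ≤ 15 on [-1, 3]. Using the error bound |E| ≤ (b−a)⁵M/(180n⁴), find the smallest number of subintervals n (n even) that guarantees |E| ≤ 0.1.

6

Need 15360/(180n⁴) ≤ 0.1.
n⁴ ≥ 15360/(180·0.1) = 853.333 ⇒ n ≥ 5.4048, so the smallest even n is 6. (n must be even for Simpson's rule.)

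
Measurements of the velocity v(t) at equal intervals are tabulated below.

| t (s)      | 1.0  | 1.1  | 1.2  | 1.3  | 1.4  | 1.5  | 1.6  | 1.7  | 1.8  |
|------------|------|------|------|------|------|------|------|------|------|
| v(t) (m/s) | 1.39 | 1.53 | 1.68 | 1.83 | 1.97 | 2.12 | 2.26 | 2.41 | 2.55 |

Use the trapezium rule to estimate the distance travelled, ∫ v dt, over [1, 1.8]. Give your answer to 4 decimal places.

1.5770

h = 0.1, n = 8.
(h/2)·[y₀ + 2y₁ + 2y₂ + 2y₃ + 2y₄ + 2y₅ + 2y₆ + 2y₇ + y₈] = 0.05·(31.54) = 1.5770.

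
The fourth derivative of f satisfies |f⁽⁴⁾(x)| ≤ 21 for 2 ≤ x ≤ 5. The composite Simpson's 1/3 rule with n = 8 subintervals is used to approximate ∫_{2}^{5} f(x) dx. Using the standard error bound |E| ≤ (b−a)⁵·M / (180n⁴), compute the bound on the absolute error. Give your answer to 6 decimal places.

0.006921

|E| ≤ (3)⁵·21 / (180·8⁴) = 5103/737280 = 0.006921.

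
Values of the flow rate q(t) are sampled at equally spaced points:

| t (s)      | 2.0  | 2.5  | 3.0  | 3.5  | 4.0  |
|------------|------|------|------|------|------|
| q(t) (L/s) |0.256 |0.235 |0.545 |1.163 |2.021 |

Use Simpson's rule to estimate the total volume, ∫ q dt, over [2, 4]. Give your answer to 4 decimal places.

h = 0.5, n = 4.
(h/3)·[y₀ + 4y₁ + 2y₂ + 4y₃ + y₄] = 0.166667·(8.959) = 1.4932.

1.4932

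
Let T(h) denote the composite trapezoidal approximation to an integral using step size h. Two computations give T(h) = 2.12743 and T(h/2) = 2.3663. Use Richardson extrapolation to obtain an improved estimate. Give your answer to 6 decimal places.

R = (4·T(h/2) − T(h)) / 3 = (4·2.3663 − 2.12743)/3 = (7.33777)/3 = 2.445923.

2.445923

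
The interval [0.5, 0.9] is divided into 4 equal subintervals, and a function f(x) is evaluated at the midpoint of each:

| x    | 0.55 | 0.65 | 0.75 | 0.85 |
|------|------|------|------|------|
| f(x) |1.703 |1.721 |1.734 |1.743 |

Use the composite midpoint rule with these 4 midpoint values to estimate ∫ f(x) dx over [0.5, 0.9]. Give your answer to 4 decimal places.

h = 0.1, n = 4.
h·[y(m₁) + y(m₂) + y(m₃) + y(m₄)] = 0.1·(6.901) = 0.6901.

0.6901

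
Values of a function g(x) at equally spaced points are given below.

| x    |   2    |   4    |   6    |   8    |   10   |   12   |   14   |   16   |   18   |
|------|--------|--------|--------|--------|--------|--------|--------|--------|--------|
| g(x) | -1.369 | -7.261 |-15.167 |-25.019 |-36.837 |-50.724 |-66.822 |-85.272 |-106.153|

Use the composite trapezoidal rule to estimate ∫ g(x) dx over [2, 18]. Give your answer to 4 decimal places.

-681.7260

h = 2, n = 8.
(h/2)·[y₀ + 2y₁ + 2y₂ + 2y₃ + 2y₄ + 2y₅ + 2y₆ + 2y₇ + y₈] = 1·(-681.726) = -681.7260.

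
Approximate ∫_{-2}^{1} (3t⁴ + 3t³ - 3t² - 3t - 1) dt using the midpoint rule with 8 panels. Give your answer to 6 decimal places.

h = (1 − (-2))/8 = 0.375.
Midpoints m₁,…,m₈ = -1.8125, -1.4375, -1.0625, -0.6875, -0.3125, 0.0625, 0.4375, 0.8125.
f(m₁)=9.0957489013671875, f(m₂)=1.0120086669921875, f(m₃)=-0.9743194580078125, f(m₄)=-0.6601104736328125, f(m₅)=-0.4184112548828125, f(m₆)=-1.1984405517578125, f(m₇)=-2.5255889892578125, f(m₈)=-2.5014190673828125.
h·[f(m₁) + f(m₂) + f(m₃) + f(m₄) + f(m₅) + f(m₆) + f(m₇) + f(m₈)] = 0.375·(1.8294677734375) = 0.686050.

0.686050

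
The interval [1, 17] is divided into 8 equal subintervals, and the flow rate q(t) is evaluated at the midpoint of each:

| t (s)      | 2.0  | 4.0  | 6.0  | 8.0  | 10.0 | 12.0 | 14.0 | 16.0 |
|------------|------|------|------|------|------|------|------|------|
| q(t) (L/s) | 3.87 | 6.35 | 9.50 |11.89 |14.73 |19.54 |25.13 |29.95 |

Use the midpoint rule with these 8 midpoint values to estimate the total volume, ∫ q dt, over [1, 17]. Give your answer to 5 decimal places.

h = 2, n = 8.
h·[y(m₁) + y(m₂) + y(m₃) + y(m₄) + y(m₅) + y(m₆) + y(m₇) + y(m₈)] = 2·(120.96) = 241.92000.

241.92000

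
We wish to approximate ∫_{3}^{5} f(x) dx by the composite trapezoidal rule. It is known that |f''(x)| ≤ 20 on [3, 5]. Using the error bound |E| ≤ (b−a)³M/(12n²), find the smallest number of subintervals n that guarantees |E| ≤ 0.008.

Need 160/(12n²) ≤ 0.008.
n² ≥ 160/(12·0.008) = 1666.67 ⇒ n ≥ 40.8248, so the smallest n is 41.

41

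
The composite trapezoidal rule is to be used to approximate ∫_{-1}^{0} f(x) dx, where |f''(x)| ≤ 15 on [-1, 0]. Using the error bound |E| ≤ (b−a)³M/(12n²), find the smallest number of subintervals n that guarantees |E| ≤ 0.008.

Need 15/(12n²) ≤ 0.008.
n² ≥ 15/(12·0.008) = 156.25 ⇒ n ≥ 12.5000, so the smallest n is 13.

13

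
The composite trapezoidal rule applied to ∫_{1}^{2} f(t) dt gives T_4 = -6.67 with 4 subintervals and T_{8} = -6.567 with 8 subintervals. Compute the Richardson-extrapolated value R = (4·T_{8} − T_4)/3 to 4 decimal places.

R = (4·T_{8} − T_4) / 3 = (4·(-6.567) − (-6.67))/3 = (-19.598)/3 = -6.5327.

-6.5327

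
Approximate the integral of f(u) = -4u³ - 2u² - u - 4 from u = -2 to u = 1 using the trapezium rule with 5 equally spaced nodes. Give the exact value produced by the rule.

h = (1 − (-2))/4 = 0.75.
Nodes u₀,…,u₄ = -2, -1.25, -0.5, 0.25, 1.
f(u) = -4u³ - 2u² - u - 4: f₀=22, f₁=1.9375, f₂=-3.5, f₃=-4.4375, f₄=-11.
(h/2)·[f₀ + 2f₁ + 2f₂ + 2f₃ + f₄] = 0.375·(-1) = -0.375.

-0.375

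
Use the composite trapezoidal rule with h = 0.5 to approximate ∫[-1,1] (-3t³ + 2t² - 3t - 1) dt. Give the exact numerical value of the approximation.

h = (1 − (-1))/4 = 0.5.
Nodes t₀,…,t₄ = -1, -0.5, 0, 0.5, 1.
f(t) = -3t³ + 2t² - 3t - 1: f₀=7, f₁=1.375, f₂=-1, f₃=-2.375, f₄=-5.
(h/2)·[f₀ + 2f₁ + 2f₂ + 2f₃ + f₄] = 0.25·(-2) = -0.5.

-0.5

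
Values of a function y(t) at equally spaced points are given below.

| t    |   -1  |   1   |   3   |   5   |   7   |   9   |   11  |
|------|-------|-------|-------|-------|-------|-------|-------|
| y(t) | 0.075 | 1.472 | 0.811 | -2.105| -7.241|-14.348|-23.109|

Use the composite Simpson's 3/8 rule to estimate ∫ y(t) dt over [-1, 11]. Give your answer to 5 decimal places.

h = 2, n = 6.
(3h/8)·[y₀ + 3y₁ + 3y₂ + 2y₃ + 3y₄ + 3y₅ + y₆] = 0.75·(-85.162) = -63.87150.

-63.87150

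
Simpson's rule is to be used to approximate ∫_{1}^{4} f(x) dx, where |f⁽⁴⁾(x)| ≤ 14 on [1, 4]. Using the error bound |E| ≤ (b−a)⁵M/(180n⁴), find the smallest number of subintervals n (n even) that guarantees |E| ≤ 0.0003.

Need 3402/(180n⁴) ≤ 0.0003.
n⁴ ≥ 3402/(180·0.0003) = 63000 ⇒ n ≥ 15.8429, so the smallest even n is 16. (n must be even for Simpson's rule.)

16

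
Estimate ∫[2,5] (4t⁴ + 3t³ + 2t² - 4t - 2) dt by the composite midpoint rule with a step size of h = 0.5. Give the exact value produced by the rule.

2939.578125

h = (5 − 2)/6 = 0.5.
Midpoints m₁,…,m₆ = 2.25, 2.75, 3.25, 3.75, 4.25, 4.75.
f(m₁)=135.8125, f(m₂)=293.28125, f(m₃)=555.375, f(m₄)=960.34375, f(m₅)=1552.4375, f(m₆)=2381.90625.
h·[f(m₁) + f(m₂) + f(m₃) + f(m₄) + f(m₅) + f(m₆)] = 0.5·(5879.15625) = 2939.578125.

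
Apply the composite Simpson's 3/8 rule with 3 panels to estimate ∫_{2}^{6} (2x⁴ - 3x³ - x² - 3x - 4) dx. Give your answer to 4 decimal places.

2011.8519

h = (6 − 2)/3 = 1.333333.
Nodes x₀,…,x₃ = 2, 3.333333, 4.666667, 6.
f(x) = 2x⁴ - 3x³ - x² - 3x - 4: f₀=-6, f₁=110.691358, f₂=603.876543, f₃=1886.
(3h/8)·[f₀ + 3f₁ + 3f₂ + f₃] = 0.5·(4023.703704) = 2011.8519.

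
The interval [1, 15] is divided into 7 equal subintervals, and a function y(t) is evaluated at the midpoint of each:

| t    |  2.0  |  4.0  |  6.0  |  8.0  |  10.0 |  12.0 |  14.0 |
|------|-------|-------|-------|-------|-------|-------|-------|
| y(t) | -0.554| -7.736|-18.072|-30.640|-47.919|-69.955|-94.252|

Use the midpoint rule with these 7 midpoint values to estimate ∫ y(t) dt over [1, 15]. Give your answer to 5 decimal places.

h = 2, n = 7.
h·[y(m₁) + y(m₂) + y(m₃) + y(m₄) + y(m₅) + y(m₆) + y(m₇)] = 2·(-269.128) = -538.25600.

-538.25600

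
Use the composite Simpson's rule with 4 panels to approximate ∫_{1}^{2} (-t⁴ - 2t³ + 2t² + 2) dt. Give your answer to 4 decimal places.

h = (2 − 1)/4 = 0.25.
Nodes t₀,…,t₄ = 1, 1.25, 1.5, 1.75, 2.
f(t) = -t⁴ - 2t³ + 2t² + 2: f₀=1, f₁=-1.22265625, f₂=-5.3125, f₃=-11.97265625, f₄=-22.
(h/3)·[f₀ + 4f₁ + 2f₂ + 4f₃ + f₄] = 0.083333·(-84.40625) = -7.0339.

-7.0339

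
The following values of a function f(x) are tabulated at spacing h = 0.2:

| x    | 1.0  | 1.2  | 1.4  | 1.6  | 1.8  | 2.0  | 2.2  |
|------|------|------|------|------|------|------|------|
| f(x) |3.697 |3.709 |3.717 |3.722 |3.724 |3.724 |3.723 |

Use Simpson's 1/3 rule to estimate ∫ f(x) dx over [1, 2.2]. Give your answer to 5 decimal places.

4.46147

h = 0.2, n = 6.
(h/3)·[y₀ + 4y₁ + 2y₂ + 4y₃ + 2y₄ + 4y₅ + y₆] = 0.066667·(66.922) = 4.46147.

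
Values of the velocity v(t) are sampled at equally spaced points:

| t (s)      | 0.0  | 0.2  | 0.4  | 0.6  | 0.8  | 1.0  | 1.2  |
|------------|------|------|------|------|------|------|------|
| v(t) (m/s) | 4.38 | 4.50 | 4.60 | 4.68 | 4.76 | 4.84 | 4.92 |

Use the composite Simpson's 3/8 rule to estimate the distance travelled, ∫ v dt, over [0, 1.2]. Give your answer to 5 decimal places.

5.60700

h = 0.2, n = 6.
(3h/8)·[y₀ + 3y₁ + 3y₂ + 2y₃ + 3y₄ + 3y₅ + y₆] = 0.075·(74.76) = 5.60700.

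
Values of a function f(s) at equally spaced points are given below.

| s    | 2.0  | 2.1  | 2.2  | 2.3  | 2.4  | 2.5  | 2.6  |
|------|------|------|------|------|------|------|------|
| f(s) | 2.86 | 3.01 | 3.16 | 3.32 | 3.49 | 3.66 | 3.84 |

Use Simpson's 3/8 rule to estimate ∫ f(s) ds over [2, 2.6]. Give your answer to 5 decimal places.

h = 0.1, n = 6.
(3h/8)·[y₀ + 3y₁ + 3y₂ + 2y₃ + 3y₄ + 3y₅ + y₆] = 0.0375·(53.30) = 1.99875.

1.99875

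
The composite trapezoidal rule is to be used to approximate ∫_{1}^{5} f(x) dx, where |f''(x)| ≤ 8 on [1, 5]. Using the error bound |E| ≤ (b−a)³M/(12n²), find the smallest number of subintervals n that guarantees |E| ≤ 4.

4

Need 512/(12n²) ≤ 4.
n² ≥ 512/(12·4) = 10.6667 ⇒ n ≥ 3.2660, so the smallest n is 4.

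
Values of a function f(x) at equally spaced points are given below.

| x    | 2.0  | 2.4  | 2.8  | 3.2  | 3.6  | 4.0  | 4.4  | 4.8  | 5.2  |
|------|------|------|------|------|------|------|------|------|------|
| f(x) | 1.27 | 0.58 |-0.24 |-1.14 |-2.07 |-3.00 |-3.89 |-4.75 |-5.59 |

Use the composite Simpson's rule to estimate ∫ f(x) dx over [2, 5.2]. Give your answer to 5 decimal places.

h = 0.4, n = 8.
(h/3)·[y₀ + 4y₁ + 2y₂ + 4y₃ + 2y₄ + 4y₅ + 2y₆ + 4y₇ + y₈] = 0.133333·(-49.96) = -6.66133.

-6.66133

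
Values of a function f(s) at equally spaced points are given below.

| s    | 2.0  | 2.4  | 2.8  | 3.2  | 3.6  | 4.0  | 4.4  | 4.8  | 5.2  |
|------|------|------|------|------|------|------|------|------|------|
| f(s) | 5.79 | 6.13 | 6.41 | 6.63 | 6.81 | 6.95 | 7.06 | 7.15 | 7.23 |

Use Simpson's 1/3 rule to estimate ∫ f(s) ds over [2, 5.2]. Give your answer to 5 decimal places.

h = 0.4, n = 8.
(h/3)·[y₀ + 4y₁ + 2y₂ + 4y₃ + 2y₄ + 4y₅ + 2y₆ + 4y₇ + y₈] = 0.133333·(161.02) = 21.46933.

21.46933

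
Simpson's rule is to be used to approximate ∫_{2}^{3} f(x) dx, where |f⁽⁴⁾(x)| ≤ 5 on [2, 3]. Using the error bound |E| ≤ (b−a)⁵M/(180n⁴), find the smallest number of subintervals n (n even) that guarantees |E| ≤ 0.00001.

8

Need 5/(180n⁴) ≤ 0.00001.
n⁴ ≥ 5/(180·0.00001) = 2777.78 ⇒ n ≥ 7.2598, so the smallest even n is 8. (n must be even for Simpson's rule.)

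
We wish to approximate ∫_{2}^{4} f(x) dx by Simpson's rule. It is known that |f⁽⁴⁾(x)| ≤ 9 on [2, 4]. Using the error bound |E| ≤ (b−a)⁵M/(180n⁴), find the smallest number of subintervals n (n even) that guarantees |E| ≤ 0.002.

Need 288/(180n⁴) ≤ 0.002.
n⁴ ≥ 288/(180·0.002) = 800 ⇒ n ≥ 5.3183, so the smallest even n is 6. (n must be even for Simpson's rule.)

6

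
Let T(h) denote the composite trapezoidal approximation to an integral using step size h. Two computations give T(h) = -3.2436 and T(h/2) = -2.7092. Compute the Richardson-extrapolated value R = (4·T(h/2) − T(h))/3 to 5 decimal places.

-2.53107

R = (4·T(h/2) − T(h)) / 3 = (4·(-2.7092) − (-3.2436))/3 = (-7.5932)/3 = -2.53107.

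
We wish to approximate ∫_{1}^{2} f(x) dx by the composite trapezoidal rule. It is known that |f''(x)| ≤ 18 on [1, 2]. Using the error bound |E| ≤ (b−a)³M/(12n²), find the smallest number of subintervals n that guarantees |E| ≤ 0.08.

5

Need 18/(12n²) ≤ 0.08.
n² ≥ 18/(12·0.08) = 18.75 ⇒ n ≥ 4.3301, so the smallest n is 5.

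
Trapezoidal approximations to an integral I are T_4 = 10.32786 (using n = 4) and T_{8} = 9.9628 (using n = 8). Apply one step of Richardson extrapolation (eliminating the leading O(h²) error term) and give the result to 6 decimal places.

R = (4·T_{8} − T_4) / 3 = (4·9.9628 − 10.32786)/3 = (29.52334)/3 = 9.841113.

9.841113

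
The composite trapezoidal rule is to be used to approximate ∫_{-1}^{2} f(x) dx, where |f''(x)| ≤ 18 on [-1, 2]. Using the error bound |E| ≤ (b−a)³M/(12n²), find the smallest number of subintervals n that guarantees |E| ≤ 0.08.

Need 486/(12n²) ≤ 0.08.
n² ≥ 486/(12·0.08) = 506.25 ⇒ n ≥ 22.5000, so the smallest n is 23.

23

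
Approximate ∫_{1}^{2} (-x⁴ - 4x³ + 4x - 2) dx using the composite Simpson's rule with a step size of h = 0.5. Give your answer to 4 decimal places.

h = (2 − 1)/2 = 0.5.
Nodes x₀,…,x₂ = 1, 1.5, 2.
f(x) = -x⁴ - 4x³ + 4x - 2: f₀=-3, f₁=-14.5625, f₂=-42.
(h/3)·[f₀ + 4f₁ + f₂] = 0.166667·(-103.25) = -17.2083.

-17.2083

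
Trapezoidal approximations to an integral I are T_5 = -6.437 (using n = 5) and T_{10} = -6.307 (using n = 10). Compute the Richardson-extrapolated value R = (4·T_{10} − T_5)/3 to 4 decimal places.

-6.2637

R = (4·T_{10} − T_5) / 3 = (4·(-6.307) − (-6.437))/3 = (-18.791)/3 = -6.2637.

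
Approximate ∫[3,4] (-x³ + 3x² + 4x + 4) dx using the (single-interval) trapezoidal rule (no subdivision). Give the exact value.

10

T = (b−a)/2 · [f(3) + f(4)] = 0.5·[16 + 4] = 10.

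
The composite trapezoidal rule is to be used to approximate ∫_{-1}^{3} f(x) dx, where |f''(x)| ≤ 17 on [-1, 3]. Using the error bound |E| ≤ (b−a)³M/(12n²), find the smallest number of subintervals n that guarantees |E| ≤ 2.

Need 1088/(12n²) ≤ 2.
n² ≥ 1088/(12·2) = 45.3333 ⇒ n ≥ 6.7330, so the smallest n is 7.

7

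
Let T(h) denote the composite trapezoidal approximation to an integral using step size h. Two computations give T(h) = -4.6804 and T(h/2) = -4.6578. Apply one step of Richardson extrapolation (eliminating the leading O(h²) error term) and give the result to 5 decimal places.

R = (4·T(h/2) − T(h)) / 3 = (4·(-4.6578) − (-4.6804))/3 = (-13.9508)/3 = -4.65027.

-4.65027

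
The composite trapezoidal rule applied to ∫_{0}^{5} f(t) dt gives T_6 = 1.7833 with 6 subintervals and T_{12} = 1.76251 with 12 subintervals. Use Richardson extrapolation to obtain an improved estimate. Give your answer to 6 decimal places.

1.755580

R = (4·T_{12} − T_6) / 3 = (4·1.76251 − 1.7833)/3 = (5.26674)/3 = 1.755580.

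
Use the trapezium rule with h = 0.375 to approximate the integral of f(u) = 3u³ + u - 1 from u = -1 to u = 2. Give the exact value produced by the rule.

h = (2 − (-1))/8 = 0.375.
Nodes u₀,…,u₈ = -1, -0.625, -0.25, 0.125, 0.5, 0.875, 1.25, 1.625, 2.
f(u) = 3u³ + u - 1: f₀=-5, f₁=-2.357421875, f₂=-1.296875, f₃=-0.869140625, f₄=-0.125, f₅=1.884765625, f₆=6.109375, f₇=13.498046875, f₈=25.
(h/2)·[f₀ + 2f₁ + 2f₂ + 2f₃ + 2f₄ + 2f₅ + 2f₆ + 2f₇ + f₈] = 0.1875·(53.6875) = 10.06640625.

10.06640625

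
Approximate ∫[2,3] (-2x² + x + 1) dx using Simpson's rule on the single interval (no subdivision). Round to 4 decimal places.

-9.1667

S = (b−a)/6 · [f(2) + 4f(2.5) + f(3)] = 0.166667·[(-5) + 4·(-9) + (-14)] = -9.1667.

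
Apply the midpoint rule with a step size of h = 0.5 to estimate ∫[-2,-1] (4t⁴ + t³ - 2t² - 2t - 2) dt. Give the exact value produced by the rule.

h = (-1 − (-2))/2 = 0.5.
Midpoints m₁,…,m₂ = -1.75, -1.25.
f(m₁)=27.53125, f(m₂)=5.1875.
h·[f(m₁) + f(m₂)] = 0.5·(32.71875) = 16.359375.

16.359375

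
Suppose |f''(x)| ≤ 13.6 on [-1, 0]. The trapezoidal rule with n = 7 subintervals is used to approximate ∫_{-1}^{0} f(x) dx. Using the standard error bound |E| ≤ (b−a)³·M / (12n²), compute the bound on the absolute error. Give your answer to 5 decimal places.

|E| ≤ (1)³·13.6 / (12·7²) = 13.6/588 = 0.02313.

0.02313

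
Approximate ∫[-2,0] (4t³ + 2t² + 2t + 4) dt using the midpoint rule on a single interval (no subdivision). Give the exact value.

M = (b−a)·f(-1) = 2·(0) = 0.

0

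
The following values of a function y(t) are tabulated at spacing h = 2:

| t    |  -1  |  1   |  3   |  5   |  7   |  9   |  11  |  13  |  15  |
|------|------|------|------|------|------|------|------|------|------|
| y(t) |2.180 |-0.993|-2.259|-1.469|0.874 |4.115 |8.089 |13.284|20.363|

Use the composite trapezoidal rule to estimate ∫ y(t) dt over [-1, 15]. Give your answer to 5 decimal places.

h = 2, n = 8.
(h/2)·[y₀ + 2y₁ + 2y₂ + 2y₃ + 2y₄ + 2y₅ + 2y₆ + 2y₇ + y₈] = 1·(65.825) = 65.82500.

65.82500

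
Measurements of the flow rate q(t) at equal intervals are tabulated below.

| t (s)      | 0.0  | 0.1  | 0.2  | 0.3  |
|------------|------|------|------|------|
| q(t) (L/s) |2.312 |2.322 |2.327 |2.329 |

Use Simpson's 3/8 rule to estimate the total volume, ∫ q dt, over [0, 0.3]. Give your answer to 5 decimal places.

0.69705

h = 0.1, n = 3.
(3h/8)·[y₀ + 3y₁ + 3y₂ + y₃] = 0.0375·(18.588) = 0.69705.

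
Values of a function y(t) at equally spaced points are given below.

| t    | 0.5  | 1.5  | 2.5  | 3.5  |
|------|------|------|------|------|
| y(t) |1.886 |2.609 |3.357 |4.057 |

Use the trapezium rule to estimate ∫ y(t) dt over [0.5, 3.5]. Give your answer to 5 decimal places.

8.93750

h = 1, n = 3.
(h/2)·[y₀ + 2y₁ + 2y₂ + y₃] = 0.5·(17.875) = 8.93750.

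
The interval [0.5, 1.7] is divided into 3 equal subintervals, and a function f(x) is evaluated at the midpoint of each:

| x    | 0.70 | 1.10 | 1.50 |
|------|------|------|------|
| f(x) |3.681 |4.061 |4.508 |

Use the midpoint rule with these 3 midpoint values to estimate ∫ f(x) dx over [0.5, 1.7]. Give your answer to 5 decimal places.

h = 0.4, n = 3.
h·[y(m₁) + y(m₂) + y(m₃)] = 0.4·(12.250) = 4.90000.

4.90000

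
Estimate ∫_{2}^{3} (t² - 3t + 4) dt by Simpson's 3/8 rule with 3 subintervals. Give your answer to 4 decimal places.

h = (3 − 2)/3 = 0.333333.
Nodes t₀,…,t₃ = 2, 2.333333, 2.666667, 3.
f(t) = t² - 3t + 4: f₀=2, f₁=2.444444, f₂=3.111111, f₃=4.
(3h/8)·[f₀ + 3f₁ + 3f₂ + f₃] = 0.125·(22.666667) = 2.8333.

2.8333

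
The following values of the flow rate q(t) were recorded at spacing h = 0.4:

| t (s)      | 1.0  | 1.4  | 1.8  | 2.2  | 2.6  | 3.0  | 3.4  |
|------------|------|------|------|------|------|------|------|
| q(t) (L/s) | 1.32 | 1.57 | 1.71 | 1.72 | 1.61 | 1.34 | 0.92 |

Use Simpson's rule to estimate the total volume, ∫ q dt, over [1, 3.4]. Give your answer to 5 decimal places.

h = 0.4, n = 6.
(h/3)·[y₀ + 4y₁ + 2y₂ + 4y₃ + 2y₄ + 4y₅ + y₆] = 0.133333·(27.40) = 3.65333.

3.65333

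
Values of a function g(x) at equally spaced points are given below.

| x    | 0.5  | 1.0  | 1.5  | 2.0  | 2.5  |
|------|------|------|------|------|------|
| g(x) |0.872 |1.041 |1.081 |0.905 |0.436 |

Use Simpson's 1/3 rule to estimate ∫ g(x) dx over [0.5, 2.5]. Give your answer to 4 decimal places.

1.8757

h = 0.5, n = 4.
(h/3)·[y₀ + 4y₁ + 2y₂ + 4y₃ + y₄] = 0.166667·(11.254) = 1.8757.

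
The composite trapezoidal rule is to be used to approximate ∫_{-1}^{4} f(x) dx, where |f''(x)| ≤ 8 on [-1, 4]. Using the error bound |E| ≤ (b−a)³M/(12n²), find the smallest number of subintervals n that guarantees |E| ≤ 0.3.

Need 1000/(12n²) ≤ 0.3.
n² ≥ 1000/(12·0.3) = 277.778 ⇒ n ≥ 16.6667, so the smallest n is 17.

17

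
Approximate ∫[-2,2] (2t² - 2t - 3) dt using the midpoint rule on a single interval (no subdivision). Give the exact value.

-12

M = (b−a)·f(0) = 4·(-3) = -12.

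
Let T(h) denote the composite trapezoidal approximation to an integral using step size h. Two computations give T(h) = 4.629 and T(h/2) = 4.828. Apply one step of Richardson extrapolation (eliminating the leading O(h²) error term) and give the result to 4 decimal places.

R = (4·T(h/2) − T(h)) / 3 = (4·4.828 − 4.629)/3 = (14.683)/3 = 4.8943.

4.8943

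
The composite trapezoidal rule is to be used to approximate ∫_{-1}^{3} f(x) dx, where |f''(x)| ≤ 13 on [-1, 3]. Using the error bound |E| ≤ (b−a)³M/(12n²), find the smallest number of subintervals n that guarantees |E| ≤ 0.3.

16

Need 832/(12n²) ≤ 0.3.
n² ≥ 832/(12·0.3) = 231.111 ⇒ n ≥ 15.2023, so the smallest n is 16.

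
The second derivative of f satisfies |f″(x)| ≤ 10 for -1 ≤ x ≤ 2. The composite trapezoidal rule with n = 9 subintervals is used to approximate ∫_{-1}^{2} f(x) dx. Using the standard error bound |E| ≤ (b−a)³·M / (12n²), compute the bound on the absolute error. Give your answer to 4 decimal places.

|E| ≤ (3)³·10 / (12·9²) = 270/972 = 0.2778.

0.2778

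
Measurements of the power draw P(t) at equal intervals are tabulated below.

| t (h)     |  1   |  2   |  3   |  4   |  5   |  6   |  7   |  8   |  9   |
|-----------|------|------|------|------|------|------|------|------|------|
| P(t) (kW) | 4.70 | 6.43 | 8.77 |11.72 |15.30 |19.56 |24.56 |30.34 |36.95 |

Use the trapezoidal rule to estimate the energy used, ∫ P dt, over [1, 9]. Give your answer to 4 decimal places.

137.5050

h = 1, n = 8.
(h/2)·[y₀ + 2y₁ + 2y₂ + 2y₃ + 2y₄ + 2y₅ + 2y₆ + 2y₇ + y₈] = 0.5·(275.01) = 137.5050.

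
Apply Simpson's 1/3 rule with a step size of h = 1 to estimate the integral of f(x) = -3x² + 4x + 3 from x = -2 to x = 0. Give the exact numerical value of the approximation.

-10

h = (0 − (-2))/2 = 1.
Nodes x₀,…,x₂ = -2, -1, 0.
f(x) = -3x² + 4x + 3: f₀=-17, f₁=-4, f₂=3.
(h/3)·[f₀ + 4f₁ + f₂] = 0.333333·(-30) = -10.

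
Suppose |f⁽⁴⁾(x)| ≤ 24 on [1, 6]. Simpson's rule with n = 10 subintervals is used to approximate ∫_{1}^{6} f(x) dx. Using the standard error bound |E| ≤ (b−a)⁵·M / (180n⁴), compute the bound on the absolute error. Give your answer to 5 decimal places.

0.04167

|E| ≤ (5)⁵·24 / (180·10⁴) = 75000/1800000 = 0.04167.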